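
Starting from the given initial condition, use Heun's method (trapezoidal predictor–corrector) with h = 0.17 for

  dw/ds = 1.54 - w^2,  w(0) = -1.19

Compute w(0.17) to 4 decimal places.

-1.1647

Heun: k1 = f(s_n, w_n); k2 = f(s_n + h, w_n + h·k1); w_{n+1} = w_n + (h/2)·(k1 + k2).
s=0.000000, w=-1.190000:
  k1 = f(0.000000, -1.190000) = 0.123900
  k2 = f(0.170000, -1.168937) = 0.173586
  w ← -1.190000 + (0.17/2)·(0.123900 + 0.173586) = -1.164714
w(0.17) ≈ -1.1647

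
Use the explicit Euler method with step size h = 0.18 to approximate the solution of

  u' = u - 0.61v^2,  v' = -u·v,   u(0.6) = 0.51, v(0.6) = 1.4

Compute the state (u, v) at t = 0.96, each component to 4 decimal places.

Euler on (u,v): u_{n+1} = u_n + h·u', v_{n+1} = v_n + h·v'.
0.600000: (0.510000, 1.400000); f=(-0.685600, -0.714000) → (0.386592, 1.271480)
0.780000: (0.386592, 1.271480); f=(-0.599571, -0.491544) → (0.278669, 1.183002)
(u(0.96), v(0.96)) ≈ (0.2787, 1.1830)

0.2787, 1.1830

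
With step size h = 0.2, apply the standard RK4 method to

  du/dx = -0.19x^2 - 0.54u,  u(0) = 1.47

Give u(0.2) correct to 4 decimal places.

1.3190

RK4: k1 = f(x_n, u_n); k2 = f(x_n + h/2, u_n + (h/2)·k1); k3 = f(x_n + h/2, u_n + (h/2)·k2); k4 = f(x_n + h, u_n + h·k3); u_{n+1} = u_n + (h/6)·(k1 + 2k2 + 2k3 + k4).
x=0.000000, u=1.470000:
  k1 = f(0.000000, 1.470000) = -0.793800
  k2 = f(0.100000, 1.390620) = -0.752835
  k3 = f(0.100000, 1.394717) = -0.755047
  k4 = f(0.200000, 1.318991) = -0.719855
  u ← 1.470000 + (0.2/6)·(k1 + 2k2 + 2k3 + k4) = 1.319019
u(0.2) ≈ 1.3190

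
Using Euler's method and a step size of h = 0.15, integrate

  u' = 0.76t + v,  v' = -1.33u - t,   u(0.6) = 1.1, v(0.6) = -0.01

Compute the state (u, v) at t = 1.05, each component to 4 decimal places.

1.2074, -1.0400

Euler on (u,v): u_{n+1} = u_n + h·u', v_{n+1} = v_n + h·v'.
0.600000: (1.100000, -0.010000); f=(0.446000, -2.063000) → (1.166900, -0.319450)
0.750000: (1.166900, -0.319450); f=(0.250550, -2.301977) → (1.204483, -0.664747)
0.900000: (1.204483, -0.664747); f=(0.019253, -2.501962) → (1.207371, -1.040041)
(u(1.05), v(1.05)) ≈ (1.2074, -1.0400)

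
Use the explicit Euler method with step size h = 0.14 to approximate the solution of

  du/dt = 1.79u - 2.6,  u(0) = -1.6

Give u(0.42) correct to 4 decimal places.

-4.5180

Euler: u_{n+1} = u_n + h·f(t_n, u_n).
t=0.000000, u=-1.600000: f=-5.464000 → u ← -1.600000 + 0.14·(-5.464000) = -2.364960
t=0.140000, u=-2.364960: f=-6.833278 → u ← -2.364960 + 0.14·(-6.833278) = -3.321619
t=0.280000, u=-3.321619: f=-8.545698 → u ← -3.321619 + 0.14·(-8.545698) = -4.518017
u(0.42) ≈ -4.5180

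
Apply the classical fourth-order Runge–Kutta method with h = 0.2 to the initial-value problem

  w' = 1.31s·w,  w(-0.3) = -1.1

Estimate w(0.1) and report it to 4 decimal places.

RK4: k1 = f(s_n, w_n); k2 = f(s_n + h/2, w_n + (h/2)·k1); k3 = f(s_n + h/2, w_n + (h/2)·k2); k4 = f(s_n + h, w_n + h·k3); w_{n+1} = w_n + (h/6)·(k1 + 2k2 + 2k3 + k4).
s=-0.300000, w=-1.100000:
  k1 = f(-0.300000, -1.100000) = 0.432300
  k2 = f(-0.200000, -1.056770) = 0.276874
  k3 = f(-0.200000, -1.072313) = 0.280946
  k4 = f(-0.100000, -1.043811) = 0.136739
  w ← -1.100000 + (0.2/6)·(k1 + 2k2 + 2k3 + k4) = -1.043844
s=-0.100000, w=-1.043844:
  k1 = f(-0.100000, -1.043844) = 0.136744
  k2 = f(0.000000, -1.030170) = 0.000000
  k3 = f(0.000000, -1.043844) = 0.000000
  k4 = f(0.100000, -1.043844) = -0.136744
  w ← -1.043844 + (0.2/6)·(k1 + 2k2 + 2k3 + k4) = -1.043844
w(0.1) ≈ -1.0438

-1.0438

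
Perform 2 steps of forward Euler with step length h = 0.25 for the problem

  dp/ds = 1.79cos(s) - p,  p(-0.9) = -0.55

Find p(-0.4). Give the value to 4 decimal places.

0.2555

Euler: p_{n+1} = p_n + h·f(s_n, p_n).
s=-0.900000, p=-0.550000: f=1.662682 → p ← -0.550000 + 0.25·1.662682 = -0.134330
s=-0.650000, p=-0.134330: f=1.559320 → p ← -0.134330 + 0.25·1.559320 = 0.255500
p(-0.4) ≈ 0.2555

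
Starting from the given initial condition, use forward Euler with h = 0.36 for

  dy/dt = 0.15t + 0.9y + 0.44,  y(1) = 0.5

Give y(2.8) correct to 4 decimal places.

4.3141

Euler: y_{n+1} = y_n + h·f(t_n, y_n).
t=1.000000, y=0.500000: f=1.040000 → y ← 0.500000 + 0.36·1.040000 = 0.874400
t=1.360000, y=0.874400: f=1.430960 → y ← 0.874400 + 0.36·1.430960 = 1.389546
t=1.720000, y=1.389546: f=1.948591 → y ← 1.389546 + 0.36·1.948591 = 2.091038
t=2.080000, y=2.091038: f=2.633935 → y ← 2.091038 + 0.36·2.633935 = 3.039255
t=2.440000, y=3.039255: f=3.541329 → y ← 3.039255 + 0.36·3.541329 = 4.314133
y(2.8) ≈ 4.3141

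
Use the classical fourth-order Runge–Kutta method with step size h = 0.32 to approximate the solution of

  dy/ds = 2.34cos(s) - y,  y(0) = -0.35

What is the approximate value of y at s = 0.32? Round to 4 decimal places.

0.3748

RK4: k1 = f(s_n, y_n); k2 = f(s_n + h/2, y_n + (h/2)·k1); k3 = f(s_n + h/2, y_n + (h/2)·k2); k4 = f(s_n + h, y_n + h·k3); y_{n+1} = y_n + (h/6)·(k1 + 2k2 + 2k3 + k4).
s=0.000000, y=-0.350000:
  k1 = f(0.000000, -0.350000) = 2.690000
  k2 = f(0.160000, 0.080400) = 2.229712
  k3 = f(0.160000, 0.006754) = 2.303358
  k4 = f(0.320000, 0.387075) = 1.834136
  y ← -0.350000 + (0.32/6)·(k1 + 2k2 + 2k3 + k4) = 0.374815
y(0.32) ≈ 0.3748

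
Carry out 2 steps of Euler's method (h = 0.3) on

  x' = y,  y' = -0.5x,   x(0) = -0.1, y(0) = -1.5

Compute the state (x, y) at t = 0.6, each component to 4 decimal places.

Euler on (x,y): x_{n+1} = x_n + h·x', y_{n+1} = y_n + h·y'.
0.000000: (-0.100000, -1.500000); f=(-1.500000, 0.050000) → (-0.550000, -1.485000)
0.300000: (-0.550000, -1.485000); f=(-1.485000, 0.275000) → (-0.995500, -1.402500)
(x(0.6), y(0.6)) ≈ (-0.9955, -1.4025)

-0.9955, -1.4025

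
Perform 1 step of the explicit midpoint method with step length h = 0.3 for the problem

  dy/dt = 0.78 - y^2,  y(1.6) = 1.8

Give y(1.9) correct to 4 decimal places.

Midpoint: k1 = f(t_n, y_n); k2 = f(t_n + h/2, y_n + (h/2)·k1); y_{n+1} = y_n + h·k2.
t=1.600000, y=1.800000:
  k1 = f(1.600000, 1.800000) = -2.460000
  k2 = f(1.750000, 1.431000) = -1.267761
  y ← 1.800000 + 0.3·(-1.267761) = 1.419672
y(1.9) ≈ 1.4197

1.4197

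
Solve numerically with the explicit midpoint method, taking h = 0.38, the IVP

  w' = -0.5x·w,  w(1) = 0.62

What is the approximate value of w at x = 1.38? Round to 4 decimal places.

0.4931

Midpoint: k1 = f(x_n, w_n); k2 = f(x_n + h/2, w_n + (h/2)·k1); w_{n+1} = w_n + h·k2.
x=1.000000, w=0.620000:
  k1 = f(1.000000, 0.620000) = -0.310000
  k2 = f(1.190000, 0.561100) = -0.333854
  w ← 0.620000 + 0.38·(-0.333854) = 0.493135
w(1.38) ≈ 0.4931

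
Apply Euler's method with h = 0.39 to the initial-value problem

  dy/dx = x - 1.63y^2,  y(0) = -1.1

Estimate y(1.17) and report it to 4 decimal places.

-13.4931

Euler: y_{n+1} = y_n + h·f(x_n, y_n).
x=0.000000, y=-1.100000: f=-1.972300 → y ← -1.100000 + 0.39·(-1.972300) = -1.869197
x=0.390000, y=-1.869197: f=-5.305053 → y ← -1.869197 + 0.39·(-5.305053) = -3.938168
x=0.780000, y=-3.938168: f=-24.499937 → y ← -3.938168 + 0.39·(-24.499937) = -13.493143
y(1.17) ≈ -13.4931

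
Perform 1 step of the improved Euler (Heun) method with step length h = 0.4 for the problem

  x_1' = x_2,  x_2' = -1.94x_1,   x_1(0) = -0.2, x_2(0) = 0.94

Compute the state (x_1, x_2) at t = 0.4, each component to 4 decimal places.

0.2070, 0.9493

Heun on (x_1,x_2): k1 = f(t_n, state_n); k2 = f(t_n + h, state_n + h·k1); state_{n+1} = state_n + (h/2)·(k1 + k2).
0.000000: (-0.200000, 0.940000)
  k1 = (0.940000, 0.388000)
  predictor → (0.176000, 1.095200)
  k2 = (1.095200, -0.341440)
  → (0.207040, 0.949312)
(x_1(0.4), x_2(0.4)) ≈ (0.2070, 0.9493)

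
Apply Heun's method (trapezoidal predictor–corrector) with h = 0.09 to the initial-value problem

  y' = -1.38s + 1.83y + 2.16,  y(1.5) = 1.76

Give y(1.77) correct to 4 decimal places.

2.8519

Heun: k1 = f(s_n, y_n); k2 = f(s_n + h, y_n + h·k1); y_{n+1} = y_n + (h/2)·(k1 + k2).
s=1.500000, y=1.760000:
  k1 = f(1.500000, 1.760000) = 3.310800
  k2 = f(1.590000, 2.057972) = 3.731889
  y ← 1.760000 + (0.09/2)·(3.310800 + 3.731889) = 2.076921
s=1.590000, y=2.076921:
  k1 = f(1.590000, 2.076921) = 3.766565
  k2 = f(1.680000, 2.415912) = 4.262719
  y ← 2.076921 + (0.09/2)·(3.766565 + 4.262719) = 2.438239
s=1.680000, y=2.438239:
  k1 = f(1.680000, 2.438239) = 4.303577
  k2 = f(1.770000, 2.825561) = 4.888176
  y ← 2.438239 + (0.09/2)·(4.303577 + 4.888176) = 2.851868
y(1.77) ≈ 2.8519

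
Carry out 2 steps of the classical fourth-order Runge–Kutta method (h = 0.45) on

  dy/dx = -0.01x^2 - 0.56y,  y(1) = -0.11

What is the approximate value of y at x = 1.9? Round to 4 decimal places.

-0.0826

RK4: k1 = f(x_n, y_n); k2 = f(x_n + h/2, y_n + (h/2)·k1); k3 = f(x_n + h/2, y_n + (h/2)·k2); k4 = f(x_n + h, y_n + h·k3); y_{n+1} = y_n + (h/6)·(k1 + 2k2 + 2k3 + k4).
x=1.000000, y=-0.110000:
  k1 = f(1.000000, -0.110000) = 0.051600
  k2 = f(1.225000, -0.098390) = 0.040092
  k3 = f(1.225000, -0.100979) = 0.041542
  k4 = f(1.450000, -0.091306) = 0.030106
  y ← -0.110000 + (0.45/6)·(k1 + 2k2 + 2k3 + k4) = -0.091627
x=1.450000, y=-0.091627:
  k1 = f(1.450000, -0.091627) = 0.030286
  k2 = f(1.675000, -0.084813) = 0.019439
  k3 = f(1.675000, -0.087253) = 0.020806
  k4 = f(1.900000, -0.082264) = 0.009968
  y ← -0.091627 + (0.45/6)·(k1 + 2k2 + 2k3 + k4) = -0.082571
y(1.9) ≈ -0.0826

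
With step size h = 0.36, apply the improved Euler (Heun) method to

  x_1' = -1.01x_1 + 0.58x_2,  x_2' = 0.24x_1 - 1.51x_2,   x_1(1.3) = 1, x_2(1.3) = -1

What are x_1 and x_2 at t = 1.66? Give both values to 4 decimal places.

Heun on (x_1,x_2): k1 = f(t_n, state_n); k2 = f(t_n + h, state_n + h·k1); state_{n+1} = state_n + (h/2)·(k1 + k2).
1.300000: (1.000000, -1.000000)
  k1 = (-1.590000, 1.750000)
  predictor → (0.427600, -0.370000)
  k2 = (-0.646476, 0.661324)
  → (0.597434, -0.565962)
(x_1(1.66), x_2(1.66)) ≈ (0.5974, -0.5660)

0.5974, -0.5660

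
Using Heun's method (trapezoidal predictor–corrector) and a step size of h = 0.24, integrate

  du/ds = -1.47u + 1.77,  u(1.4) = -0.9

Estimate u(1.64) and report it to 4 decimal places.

Heun: k1 = f(s_n, u_n); k2 = f(s_n + h, u_n + h·k1); u_{n+1} = u_n + (h/2)·(k1 + k2).
s=1.400000, u=-0.900000:
  k1 = f(1.400000, -0.900000) = 3.093000
  k2 = f(1.640000, -0.157680) = 2.001790
  u ← -0.900000 + (0.24/2)·(3.093000 + 2.001790) = -0.288625
u(1.64) ≈ -0.2886

-0.2886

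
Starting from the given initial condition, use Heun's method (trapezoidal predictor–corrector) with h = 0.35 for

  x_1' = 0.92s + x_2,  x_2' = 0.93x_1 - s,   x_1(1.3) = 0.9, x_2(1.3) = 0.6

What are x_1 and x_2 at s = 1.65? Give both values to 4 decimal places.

Heun on (x_1,x_2): k1 = f(s_n, state_n); k2 = f(s_n + h, state_n + h·k1); state_{n+1} = state_n + (h/2)·(k1 + k2).
1.300000: (0.900000, 0.600000)
  k1 = (1.796000, -0.463000)
  predictor → (1.528600, 0.437950)
  k2 = (1.955950, -0.228402)
  → (1.556591, 0.479005)
(x_1(1.65), x_2(1.65)) ≈ (1.5566, 0.4790)

1.5566, 0.4790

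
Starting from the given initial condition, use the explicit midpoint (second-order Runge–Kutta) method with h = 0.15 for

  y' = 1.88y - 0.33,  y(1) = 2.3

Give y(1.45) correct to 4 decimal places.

5.0813

Midpoint: k1 = f(x_n, y_n); k2 = f(x_n + h/2, y_n + (h/2)·k1); y_{n+1} = y_n + h·k2.
x=1.000000, y=2.300000:
  k1 = f(1.000000, 2.300000) = 3.994000
  k2 = f(1.075000, 2.599550) = 4.557154
  y ← 2.300000 + 0.15·4.557154 = 2.983573
x=1.150000, y=2.983573:
  k1 = f(1.150000, 2.983573) = 5.279117
  k2 = f(1.225000, 3.379507) = 6.023473
  y ← 2.983573 + 0.15·6.023473 = 3.887094
x=1.300000, y=3.887094:
  k1 = f(1.300000, 3.887094) = 6.977737
  k2 = f(1.375000, 4.410424) = 7.961598
  y ← 3.887094 + 0.15·7.961598 = 5.081334
y(1.45) ≈ 5.0813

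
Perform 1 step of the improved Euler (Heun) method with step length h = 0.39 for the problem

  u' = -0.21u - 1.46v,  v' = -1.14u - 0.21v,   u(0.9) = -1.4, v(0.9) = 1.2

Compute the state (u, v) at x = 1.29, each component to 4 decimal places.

Heun on (u,v): k1 = f(x_n, state_n); k2 = f(x_n + h, state_n + h·k1); state_{n+1} = state_n + (h/2)·(k1 + k2).
0.900000: (-1.400000, 1.200000)
  k1 = (-1.458000, 1.344000)
  predictor → (-1.968620, 1.724160)
  k2 = (-2.103863, 1.882153)
  → (-2.094563, 1.829100)
(u(1.29), v(1.29)) ≈ (-2.0946, 1.8291)

-2.0946, 1.8291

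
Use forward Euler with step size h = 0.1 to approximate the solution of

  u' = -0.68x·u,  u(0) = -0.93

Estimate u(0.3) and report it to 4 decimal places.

-0.9111

Euler: u_{n+1} = u_n + h·f(x_n, u_n).
x=0.000000, u=-0.930000: f=0.000000 → u ← -0.930000 + 0.1·0.000000 = -0.930000
x=0.100000, u=-0.930000: f=0.063240 → u ← -0.930000 + 0.1·0.063240 = -0.923676
x=0.200000, u=-0.923676: f=0.125620 → u ← -0.923676 + 0.1·0.125620 = -0.911114
u(0.3) ≈ -0.9111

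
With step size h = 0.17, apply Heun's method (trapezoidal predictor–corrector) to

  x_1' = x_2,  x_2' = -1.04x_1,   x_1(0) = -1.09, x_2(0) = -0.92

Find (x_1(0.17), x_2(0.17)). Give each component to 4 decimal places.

-1.2300, -0.7135

Heun on (x_1,x_2): k1 = f(s_n, state_n); k2 = f(s_n + h, state_n + h·k1); state_{n+1} = state_n + (h/2)·(k1 + k2).
0.000000: (-1.090000, -0.920000)
  k1 = (-0.920000, 1.133600)
  predictor → (-1.246400, -0.727288)
  k2 = (-0.727288, 1.296256)
  → (-1.230019, -0.713462)
(x_1(0.17), x_2(0.17)) ≈ (-1.2300, -0.7135)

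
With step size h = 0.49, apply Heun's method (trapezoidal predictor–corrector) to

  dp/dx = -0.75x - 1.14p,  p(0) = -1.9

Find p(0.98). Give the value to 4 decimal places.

Heun: k1 = f(x_n, p_n); k2 = f(x_n + h, p_n + h·k1); p_{n+1} = p_n + (h/2)·(k1 + k2).
x=0.000000, p=-1.900000:
  k1 = f(0.000000, -1.900000) = 2.166000
  k2 = f(0.490000, -0.838660) = 0.588572
  p ← -1.900000 + (0.49/2)·(2.166000 + 0.588572) = -1.225130
x=0.490000, p=-1.225130:
  k1 = f(0.490000, -1.225130) = 1.029148
  k2 = f(0.980000, -0.720847) = 0.086766
  p ← -1.225130 + (0.49/2)·(1.029148 + 0.086766) = -0.951731
p(0.98) ≈ -0.9517

-0.9517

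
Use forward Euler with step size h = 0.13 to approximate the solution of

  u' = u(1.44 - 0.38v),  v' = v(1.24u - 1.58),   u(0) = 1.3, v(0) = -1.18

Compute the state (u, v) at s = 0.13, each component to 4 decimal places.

1.6191, -1.1849

Euler on (u,v): u_{n+1} = u_n + h·u', v_{n+1} = v_n + h·v'.
0.000000: (1.300000, -1.180000); f=(2.454920, -0.037760) → (1.619140, -1.184909)
(u(0.13), v(0.13)) ≈ (1.6191, -1.1849)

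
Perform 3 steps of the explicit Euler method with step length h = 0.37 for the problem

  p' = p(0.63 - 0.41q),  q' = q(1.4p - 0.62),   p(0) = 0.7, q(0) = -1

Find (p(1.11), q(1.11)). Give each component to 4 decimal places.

1.9774, -2.1289

Euler on (p,q): p_{n+1} = p_n + h·p', q_{n+1} = q_n + h·q'.
0.000000: (0.700000, -1.000000); f=(0.728000, -0.360000) → (0.969360, -1.133200)
0.370000: (0.969360, -1.133200); f=(1.061073, -0.835286) → (1.361957, -1.442256)
0.740000: (1.361957, -1.442256); f=(1.663392, -1.855808) → (1.977412, -2.128905)
(p(1.11), q(1.11)) ≈ (1.9774, -2.1289)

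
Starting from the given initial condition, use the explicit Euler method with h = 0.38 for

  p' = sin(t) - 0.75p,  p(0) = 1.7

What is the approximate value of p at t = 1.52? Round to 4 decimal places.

Euler: p_{n+1} = p_n + h·f(t_n, p_n).
t=0.000000, p=1.700000: f=-1.275000 → p ← 1.700000 + 0.38·(-1.275000) = 1.215500
t=0.380000, p=1.215500: f=-0.540705 → p ← 1.215500 + 0.38·(-0.540705) = 1.010032
t=0.760000, p=1.010032: f=-0.068603 → p ← 1.010032 + 0.38·(-0.068603) = 0.983963
t=1.140000, p=0.983963: f=0.170661 → p ← 0.983963 + 0.38·0.170661 = 1.048814
p(1.52) ≈ 1.0488

1.0488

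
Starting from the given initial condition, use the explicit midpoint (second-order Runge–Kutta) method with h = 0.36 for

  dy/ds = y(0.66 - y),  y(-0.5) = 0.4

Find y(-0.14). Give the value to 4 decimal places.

0.4364

Midpoint: k1 = f(s_n, y_n); k2 = f(s_n + h/2, y_n + (h/2)·k1); y_{n+1} = y_n + h·k2.
s=-0.500000, y=0.400000:
  k1 = f(-0.500000, 0.400000) = 0.104000
  k2 = f(-0.320000, 0.418720) = 0.101029
  y ← 0.400000 + 0.36·0.101029 = 0.436370
y(-0.14) ≈ 0.4364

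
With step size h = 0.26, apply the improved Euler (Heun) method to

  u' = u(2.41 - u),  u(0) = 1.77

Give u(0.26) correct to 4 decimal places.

2.0100

Heun: k1 = f(x_n, u_n); k2 = f(x_n + h, u_n + h·k1); u_{n+1} = u_n + (h/2)·(k1 + k2).
x=0.000000, u=1.770000:
  k1 = f(0.000000, 1.770000) = 1.132800
  k2 = f(0.260000, 2.064528) = 0.713237
  u ← 1.770000 + (0.26/2)·(1.132800 + 0.713237) = 2.009985
u(0.26) ≈ 2.0100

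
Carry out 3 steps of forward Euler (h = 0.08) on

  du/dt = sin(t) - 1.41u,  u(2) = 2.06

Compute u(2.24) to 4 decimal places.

1.6243

Euler: u_{n+1} = u_n + h·f(t_n, u_n).
t=2.000000, u=2.060000: f=-1.995303 → u ← 2.060000 + 0.08·(-1.995303) = 1.900376
t=2.080000, u=1.900376: f=-1.806397 → u ← 1.900376 + 0.08·(-1.806397) = 1.755864
t=2.160000, u=1.755864: f=-1.644385 → u ← 1.755864 + 0.08·(-1.644385) = 1.624313
u(2.24) ≈ 1.6243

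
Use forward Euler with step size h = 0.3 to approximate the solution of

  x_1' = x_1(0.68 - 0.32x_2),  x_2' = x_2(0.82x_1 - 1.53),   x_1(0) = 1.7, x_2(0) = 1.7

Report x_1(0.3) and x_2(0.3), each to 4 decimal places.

Euler on (x_1,x_2): x_1_{n+1} = x_1_n + h·x_1', x_2_{n+1} = x_2_n + h·x_2'.
0.000000: (1.700000, 1.700000); f=(0.231200, -0.231200) → (1.769360, 1.630640)
(x_1(0.3), x_2(0.3)) ≈ (1.7694, 1.6306)

1.7694, 1.6306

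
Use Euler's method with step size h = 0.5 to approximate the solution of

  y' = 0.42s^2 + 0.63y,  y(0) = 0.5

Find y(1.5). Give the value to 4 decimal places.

1.4160

Euler: y_{n+1} = y_n + h·f(s_n, y_n).
s=0.000000, y=0.500000: f=0.315000 → y ← 0.500000 + 0.5·0.315000 = 0.657500
s=0.500000, y=0.657500: f=0.519225 → y ← 0.657500 + 0.5·0.519225 = 0.917112
s=1.000000, y=0.917112: f=0.997781 → y ← 0.917112 + 0.5·0.997781 = 1.416003
y(1.5) ≈ 1.4160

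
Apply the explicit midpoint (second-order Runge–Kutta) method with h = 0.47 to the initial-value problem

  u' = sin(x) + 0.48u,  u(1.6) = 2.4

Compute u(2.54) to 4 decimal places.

4.7856

Midpoint: k1 = f(x_n, u_n); k2 = f(x_n + h/2, u_n + (h/2)·k1); u_{n+1} = u_n + h·k2.
x=1.600000, u=2.400000:
  k1 = f(1.600000, 2.400000) = 2.151574
  k2 = f(1.835000, 2.905620) = 2.359998
  u ← 2.400000 + 0.47·2.359998 = 3.509199
x=2.070000, u=3.509199:
  k1 = f(2.070000, 3.509199) = 2.562380
  k2 = f(2.305000, 4.111358) = 2.715817
  u ← 3.509199 + 0.47·2.715817 = 4.785633
u(2.54) ≈ 4.7856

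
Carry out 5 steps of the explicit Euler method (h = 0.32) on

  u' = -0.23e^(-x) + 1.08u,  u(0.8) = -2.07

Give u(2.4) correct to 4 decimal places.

-9.3564

Euler: u_{n+1} = u_n + h·f(x_n, u_n).
x=0.800000, u=-2.070000: f=-2.338946 → u ← -2.070000 + 0.32·(-2.338946) = -2.818463
x=1.120000, u=-2.818463: f=-3.118984 → u ← -2.818463 + 0.32·(-3.118984) = -3.816537
x=1.440000, u=-3.816537: f=-4.176354 → u ← -3.816537 + 0.32·(-4.176354) = -5.152971
x=1.760000, u=-5.152971: f=-5.604779 → u ← -5.152971 + 0.32·(-5.604779) = -6.946500
x=2.080000, u=-6.946500: f=-7.530954 → u ← -6.946500 + 0.32·(-7.530954) = -9.356405
u(2.4) ≈ -9.3564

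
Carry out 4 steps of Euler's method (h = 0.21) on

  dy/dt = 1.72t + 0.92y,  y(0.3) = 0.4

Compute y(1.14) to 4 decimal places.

Euler: y_{n+1} = y_n + h·f(t_n, y_n).
t=0.300000, y=0.400000: f=0.884000 → y ← 0.400000 + 0.21·0.884000 = 0.585640
t=0.510000, y=0.585640: f=1.415989 → y ← 0.585640 + 0.21·1.415989 = 0.882998
t=0.720000, y=0.882998: f=2.050758 → y ← 0.882998 + 0.21·2.050758 = 1.313657
t=0.930000, y=1.313657: f=2.808164 → y ← 1.313657 + 0.21·2.808164 = 1.903371
y(1.14) ≈ 1.9034

1.9034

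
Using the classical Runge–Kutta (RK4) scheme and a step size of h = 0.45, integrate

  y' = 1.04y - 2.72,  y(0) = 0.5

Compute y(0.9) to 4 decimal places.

RK4: k1 = f(s_n, y_n); k2 = f(s_n + h/2, y_n + (h/2)·k1); k3 = f(s_n + h/2, y_n + (h/2)·k2); k4 = f(s_n + h, y_n + h·k3); y_{n+1} = y_n + (h/6)·(k1 + 2k2 + 2k3 + k4).
s=0.000000, y=0.500000:
  k1 = f(0.000000, 0.500000) = -2.200000
  k2 = f(0.225000, 0.005000) = -2.714800
  k3 = f(0.225000, -0.110830) = -2.835263
  k4 = f(0.450000, -0.775868) = -3.526903
  y ← 0.500000 + (0.45/6)·(k1 + 2k2 + 2k3 + k4) = -0.762027
s=0.450000, y=-0.762027:
  k1 = f(0.450000, -0.762027) = -3.512508
  k2 = f(0.675000, -1.552342) = -4.334435
  k3 = f(0.675000, -1.737275) = -4.526766
  k4 = f(0.900000, -2.799072) = -5.631035
  y ← -0.762027 + (0.45/6)·(k1 + 2k2 + 2k3 + k4) = -2.776973
y(0.9) ≈ -2.7770

-2.7770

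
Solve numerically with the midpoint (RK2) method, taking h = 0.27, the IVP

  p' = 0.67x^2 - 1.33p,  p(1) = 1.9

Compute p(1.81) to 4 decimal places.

Midpoint: k1 = f(x_n, p_n); k2 = f(x_n + h/2, p_n + (h/2)·k1); p_{n+1} = p_n + h·k2.
x=1.000000, p=1.900000:
  k1 = f(1.000000, 1.900000) = -1.857000
  k2 = f(1.135000, 1.649305) = -1.330465
  p ← 1.900000 + 0.27·(-1.330465) = 1.540774
x=1.270000, p=1.540774:
  k1 = f(1.270000, 1.540774) = -0.968587
  k2 = f(1.405000, 1.410015) = -0.552723
  p ← 1.540774 + 0.27·(-0.552723) = 1.391539
x=1.540000, p=1.391539:
  k1 = f(1.540000, 1.391539) = -0.261775
  k2 = f(1.675000, 1.356200) = 0.076023
  p ← 1.391539 + 0.27·0.076023 = 1.412065
p(1.81) ≈ 1.4121

1.4121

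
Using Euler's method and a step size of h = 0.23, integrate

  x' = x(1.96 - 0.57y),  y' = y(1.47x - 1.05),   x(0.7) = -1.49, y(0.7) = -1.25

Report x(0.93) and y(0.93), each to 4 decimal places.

-2.4059, -0.3184

Euler on (x,y): x_{n+1} = x_n + h·x', y_{n+1} = y_n + h·y'.
0.700000: (-1.490000, -1.250000); f=(-3.982025, 4.050375) → (-2.405866, -0.318414)
(x(0.93), y(0.93)) ≈ (-2.4059, -0.3184)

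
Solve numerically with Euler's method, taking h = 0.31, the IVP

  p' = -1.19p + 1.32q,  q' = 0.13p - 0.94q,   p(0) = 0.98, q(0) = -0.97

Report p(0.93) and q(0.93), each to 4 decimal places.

-0.2633, -0.3240

Euler on (p,q): p_{n+1} = p_n + h·p', q_{n+1} = q_n + h·q'.
0.000000: (0.980000, -0.970000); f=(-2.446600, 1.039200) → (0.221554, -0.647848)
0.310000: (0.221554, -0.647848); f=(-1.118809, 0.637779) → (-0.125277, -0.450136)
0.620000: (-0.125277, -0.450136); f=(-0.445101, 0.406842) → (-0.263258, -0.324015)
(p(0.93), q(0.93)) ≈ (-0.2633, -0.3240)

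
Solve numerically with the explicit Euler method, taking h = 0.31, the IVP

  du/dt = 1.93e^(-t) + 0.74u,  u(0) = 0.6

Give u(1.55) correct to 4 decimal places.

4.8170

Euler: u_{n+1} = u_n + h·f(t_n, u_n).
t=0.000000, u=0.600000: f=2.374000 → u ← 0.600000 + 0.31·2.374000 = 1.335940
t=0.310000, u=1.335940: f=2.404148 → u ← 1.335940 + 0.31·2.404148 = 2.081226
t=0.620000, u=2.081226: f=2.578340 → u ← 2.081226 + 0.31·2.578340 = 2.880511
t=0.930000, u=2.880511: f=2.893067 → u ← 2.880511 + 0.31·2.893067 = 3.777362
t=1.240000, u=3.777362: f=3.353760 → u ← 3.777362 + 0.31·3.353760 = 4.817028
u(1.55) ≈ 4.8170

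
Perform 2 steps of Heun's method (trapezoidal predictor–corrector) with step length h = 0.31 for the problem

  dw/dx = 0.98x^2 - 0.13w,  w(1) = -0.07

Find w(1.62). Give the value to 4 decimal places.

0.9746

Heun: k1 = f(x_n, w_n); k2 = f(x_n + h, w_n + h·k1); w_{n+1} = w_n + (h/2)·(k1 + k2).
x=1.000000, w=-0.070000:
  k1 = f(1.000000, -0.070000) = 0.989100
  k2 = f(1.310000, 0.236621) = 1.651017
  w ← -0.070000 + (0.31/2)·(0.989100 + 1.651017) = 0.339218
x=1.310000, w=0.339218:
  k1 = f(1.310000, 0.339218) = 1.637680
  k2 = f(1.620000, 0.846899) = 2.461815
  w ← 0.339218 + (0.31/2)·(1.637680 + 2.461815) = 0.974640
w(1.62) ≈ 0.9746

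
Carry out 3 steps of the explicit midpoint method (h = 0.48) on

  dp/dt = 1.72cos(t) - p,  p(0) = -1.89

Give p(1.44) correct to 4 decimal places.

0.2274

Midpoint: k1 = f(t_n, p_n); k2 = f(t_n + h/2, p_n + (h/2)·k1); p_{n+1} = p_n + h·k2.
t=0.000000, p=-1.890000:
  k1 = f(0.000000, -1.890000) = 3.610000
  k2 = f(0.240000, -1.023600) = 2.694301
  p ← -1.890000 + 0.48·2.694301 = -0.596735
t=0.480000, p=-0.596735:
  k1 = f(0.480000, -0.596735) = 2.122367
  k2 = f(0.720000, -0.087367) = 1.380473
  p ← -0.596735 + 0.48·1.380473 = 0.065892
t=0.960000, p=0.065892:
  k1 = f(0.960000, 0.065892) = 0.920563
  k2 = f(1.200000, 0.286827) = 0.336429
  p ← 0.065892 + 0.48·0.336429 = 0.227377
p(1.44) ≈ 0.2274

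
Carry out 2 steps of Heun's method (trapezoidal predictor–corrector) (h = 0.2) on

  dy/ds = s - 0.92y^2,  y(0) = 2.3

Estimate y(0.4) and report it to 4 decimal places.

Heun: k1 = f(s_n, y_n); k2 = f(s_n + h, y_n + h·k1); y_{n+1} = y_n + (h/2)·(k1 + k2).
s=0.000000, y=2.300000:
  k1 = f(0.000000, 2.300000) = -4.866800
  k2 = f(0.200000, 1.326640) = -1.419176
  y ← 2.300000 + (0.2/2)·(-4.866800 + (-1.419176)) = 1.671402
s=0.200000, y=1.671402:
  k1 = f(0.200000, 1.671402) = -2.370099
  k2 = f(0.400000, 1.197383) = -0.919027
  y ← 1.671402 + (0.2/2)·(-2.370099 + (-0.919027)) = 1.342490
y(0.4) ≈ 1.3425

1.3425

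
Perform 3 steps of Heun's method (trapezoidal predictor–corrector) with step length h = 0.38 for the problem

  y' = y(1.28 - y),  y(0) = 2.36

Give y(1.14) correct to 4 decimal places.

1.4698

Heun: k1 = f(t_n, y_n); k2 = f(t_n + h, y_n + h·k1); y_{n+1} = y_n + (h/2)·(k1 + k2).
t=0.000000, y=2.360000:
  k1 = f(0.000000, 2.360000) = -2.548800
  k2 = f(0.380000, 1.391456) = -0.155086
  y ← 2.360000 + (0.38/2)·(-2.548800 + (-0.155086)) = 1.846262
t=0.380000, y=1.846262:
  k1 = f(0.380000, 1.846262) = -1.045467
  k2 = f(0.760000, 1.448984) = -0.244855
  y ← 1.846262 + (0.38/2)·(-1.045467 + (-0.244855)) = 1.601100
t=0.760000, y=1.601100:
  k1 = f(0.760000, 1.601100) = -0.514114
  k2 = f(1.140000, 1.405737) = -0.176753
  y ← 1.601100 + (0.38/2)·(-0.514114 + (-0.176753)) = 1.469836
y(1.14) ≈ 1.4698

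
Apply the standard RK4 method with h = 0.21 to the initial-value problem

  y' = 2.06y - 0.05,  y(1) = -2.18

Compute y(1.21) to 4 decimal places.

RK4: k1 = f(t_n, y_n); k2 = f(t_n + h/2, y_n + (h/2)·k1); k3 = f(t_n + h/2, y_n + (h/2)·k2); k4 = f(t_n + h, y_n + h·k3); y_{n+1} = y_n + (h/6)·(k1 + 2k2 + 2k3 + k4).
t=1.000000, y=-2.180000:
  k1 = f(1.000000, -2.180000) = -4.540800
  k2 = f(1.105000, -2.656784) = -5.522975
  k3 = f(1.105000, -2.759912) = -5.735420
  k4 = f(1.210000, -3.384438) = -7.021942
  y ← -2.180000 + (0.21/6)·(k1 + 2k2 + 2k3 + k4) = -3.372784
y(1.21) ≈ -3.3728

-3.3728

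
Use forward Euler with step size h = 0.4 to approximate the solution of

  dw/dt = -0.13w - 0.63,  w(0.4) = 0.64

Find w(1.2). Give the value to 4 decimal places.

0.0843

Euler: w_{n+1} = w_n + h·f(t_n, w_n).
t=0.400000, w=0.640000: f=-0.713200 → w ← 0.640000 + 0.4·(-0.713200) = 0.354720
t=0.800000, w=0.354720: f=-0.676114 → w ← 0.354720 + 0.4·(-0.676114) = 0.084275
w(1.2) ≈ 0.0843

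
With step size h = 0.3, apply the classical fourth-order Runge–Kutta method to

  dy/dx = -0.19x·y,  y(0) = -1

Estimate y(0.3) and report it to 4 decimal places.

-0.9915

RK4: k1 = f(x_n, y_n); k2 = f(x_n + h/2, y_n + (h/2)·k1); k3 = f(x_n + h/2, y_n + (h/2)·k2); k4 = f(x_n + h, y_n + h·k3); y_{n+1} = y_n + (h/6)·(k1 + 2k2 + 2k3 + k4).
x=0.000000, y=-1.000000:
  k1 = f(0.000000, -1.000000) = 0.000000
  k2 = f(0.150000, -1.000000) = 0.028500
  k3 = f(0.150000, -0.995725) = 0.028378
  k4 = f(0.300000, -0.991487) = 0.056515
  y ← -1.000000 + (0.3/6)·(k1 + 2k2 + 2k3 + k4) = -0.991486
y(0.3) ≈ -0.9915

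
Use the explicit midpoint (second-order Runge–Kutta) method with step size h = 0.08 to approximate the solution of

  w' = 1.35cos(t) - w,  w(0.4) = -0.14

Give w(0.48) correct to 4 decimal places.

-0.0355

Midpoint: k1 = f(t_n, w_n); k2 = f(t_n + h/2, w_n + (h/2)·k1); w_{n+1} = w_n + h·k2.
t=0.400000, w=-0.140000:
  k1 = f(0.400000, -0.140000) = 1.383432
  k2 = f(0.440000, -0.084663) = 1.306077
  w ← -0.140000 + 0.08·1.306077 = -0.035514
w(0.48) ≈ -0.0355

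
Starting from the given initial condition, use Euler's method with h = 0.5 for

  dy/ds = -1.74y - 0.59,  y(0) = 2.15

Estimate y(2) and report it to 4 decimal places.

Euler: y_{n+1} = y_n + h·f(s_n, y_n).
s=0.000000, y=2.150000: f=-4.331000 → y ← 2.150000 + 0.5·(-4.331000) = -0.015500
s=0.500000, y=-0.015500: f=-0.563030 → y ← -0.015500 + 0.5·(-0.563030) = -0.297015
s=1.000000, y=-0.297015: f=-0.073194 → y ← -0.297015 + 0.5·(-0.073194) = -0.333612
s=1.500000, y=-0.333612: f=-0.009515 → y ← -0.333612 + 0.5·(-0.009515) = -0.338370
y(2) ≈ -0.3384

-0.3384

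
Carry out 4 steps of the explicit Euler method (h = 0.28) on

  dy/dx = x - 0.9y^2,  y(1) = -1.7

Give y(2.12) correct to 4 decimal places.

Euler: y_{n+1} = y_n + h·f(x_n, y_n).
x=1.000000, y=-1.700000: f=-1.601000 → y ← -1.700000 + 0.28·(-1.601000) = -2.148280
x=1.280000, y=-2.148280: f=-2.873596 → y ← -2.148280 + 0.28·(-2.873596) = -2.952887
x=1.560000, y=-2.952887: f=-6.287587 → y ← -2.952887 + 0.28·(-6.287587) = -4.713411
x=1.840000, y=-4.713411: f=-18.154622 → y ← -4.713411 + 0.28·(-18.154622) = -9.796706
y(2.12) ≈ -9.7967

-9.7967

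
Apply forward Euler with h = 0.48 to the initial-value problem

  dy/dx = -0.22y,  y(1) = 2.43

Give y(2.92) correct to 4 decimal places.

Euler: y_{n+1} = y_n + h·f(x_n, y_n).
x=1.000000, y=2.430000: f=-0.534600 → y ← 2.430000 + 0.48·(-0.534600) = 2.173392
x=1.480000, y=2.173392: f=-0.478146 → y ← 2.173392 + 0.48·(-0.478146) = 1.943882
x=1.960000, y=1.943882: f=-0.427654 → y ← 1.943882 + 0.48·(-0.427654) = 1.738608
x=2.440000, y=1.738608: f=-0.382494 → y ← 1.738608 + 0.48·(-0.382494) = 1.555011
y(2.92) ≈ 1.5550

1.5550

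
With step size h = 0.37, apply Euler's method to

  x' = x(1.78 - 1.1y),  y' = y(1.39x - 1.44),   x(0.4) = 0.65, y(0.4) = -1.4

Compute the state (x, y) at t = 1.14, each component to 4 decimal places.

Euler on (x,y): x_{n+1} = x_n + h·x', y_{n+1} = y_n + h·y'.
0.400000: (0.650000, -1.400000); f=(2.158000, 0.751100) → (1.448460, -1.122093)
0.770000: (1.448460, -1.122093); f=(4.366096, -0.643363) → (3.063916, -1.360137)
(x(1.14), y(1.14)) ≈ (3.0639, -1.3601)

3.0639, -1.3601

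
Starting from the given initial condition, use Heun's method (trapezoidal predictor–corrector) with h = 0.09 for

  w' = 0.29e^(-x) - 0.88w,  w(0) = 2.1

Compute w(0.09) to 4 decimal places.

Heun: k1 = f(x_n, w_n); k2 = f(x_n + h, w_n + h·k1); w_{n+1} = w_n + (h/2)·(k1 + k2).
x=0.000000, w=2.100000:
  k1 = f(0.000000, 2.100000) = -1.558000
  k2 = f(0.090000, 1.959780) = -1.459566
  w ← 2.100000 + (0.09/2)·(-1.558000 + (-1.459566)) = 1.964210
w(0.09) ≈ 1.9642

1.9642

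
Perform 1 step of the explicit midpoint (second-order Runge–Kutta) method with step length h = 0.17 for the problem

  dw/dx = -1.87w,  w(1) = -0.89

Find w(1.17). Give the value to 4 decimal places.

Midpoint: k1 = f(x_n, w_n); k2 = f(x_n + h/2, w_n + (h/2)·k1); w_{n+1} = w_n + h·k2.
x=1.000000, w=-0.890000:
  k1 = f(1.000000, -0.890000) = 1.664300
  k2 = f(1.085000, -0.748534) = 1.399760
  w ← -0.890000 + 0.17·1.399760 = -0.652041
w(1.17) ≈ -0.6520

-0.6520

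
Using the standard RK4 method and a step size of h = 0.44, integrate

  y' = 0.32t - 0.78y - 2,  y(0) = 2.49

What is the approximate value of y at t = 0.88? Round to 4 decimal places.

0.0802

RK4: k1 = f(t_n, y_n); k2 = f(t_n + h/2, y_n + (h/2)·k1); k3 = f(t_n + h/2, y_n + (h/2)·k2); k4 = f(t_n + h, y_n + h·k3); y_{n+1} = y_n + (h/6)·(k1 + 2k2 + 2k3 + k4).
t=0.000000, y=2.490000:
  k1 = f(0.000000, 2.490000) = -3.942200
  k2 = f(0.220000, 1.622716) = -3.195318
  k3 = f(0.220000, 1.787030) = -3.323483
  k4 = f(0.440000, 1.027667) = -2.660781
  y ← 2.490000 + (0.44/6)·(k1 + 2k2 + 2k3 + k4) = 1.049690
t=0.440000, y=1.049690:
  k1 = f(0.440000, 1.049690) = -2.677959
  k2 = f(0.660000, 0.460540) = -2.148021
  k3 = f(0.660000, 0.577126) = -2.238958
  k4 = f(0.880000, 0.064549) = -1.768748
  y ← 1.049690 + (0.44/6)·(k1 + 2k2 + 2k3 + k4) = 0.080175
y(0.88) ≈ 0.0802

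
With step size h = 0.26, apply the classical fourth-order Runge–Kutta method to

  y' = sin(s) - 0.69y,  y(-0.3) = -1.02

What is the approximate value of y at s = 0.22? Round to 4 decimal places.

-0.7230

RK4: k1 = f(s_n, y_n); k2 = f(s_n + h/2, y_n + (h/2)·k1); k3 = f(s_n + h/2, y_n + (h/2)·k2); k4 = f(s_n + h, y_n + h·k3); y_{n+1} = y_n + (h/6)·(k1 + 2k2 + 2k3 + k4).
s=-0.300000, y=-1.020000:
  k1 = f(-0.300000, -1.020000) = 0.408280
  k2 = f(-0.170000, -0.966924) = 0.497995
  k3 = f(-0.170000, -0.955261) = 0.489948
  k4 = f(-0.040000, -0.892614) = 0.575914
  y ← -1.020000 + (0.26/6)·(k1 + 2k2 + 2k3 + k4) = -0.891730
s=-0.040000, y=-0.891730:
  k1 = f(-0.040000, -0.891730) = 0.575304
  k2 = f(0.090000, -0.816940) = 0.653567
  k3 = f(0.090000, -0.806766) = 0.646547
  k4 = f(0.220000, -0.723628) = 0.717533
  y ← -0.891730 + (0.26/6)·(k1 + 2k2 + 2k3 + k4) = -0.723030
y(0.22) ≈ -0.7230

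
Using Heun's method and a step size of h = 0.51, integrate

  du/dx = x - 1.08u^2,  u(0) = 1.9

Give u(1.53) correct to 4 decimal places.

Heun: k1 = f(x_n, u_n); k2 = f(x_n + h, u_n + h·k1); u_{n+1} = u_n + (h/2)·(k1 + k2).
x=0.000000, u=1.900000:
  k1 = f(0.000000, 1.900000) = -3.898800
  k2 = f(0.510000, -0.088388) = 0.501563
  u ← 1.900000 + (0.51/2)·(-3.898800 + 0.501563) = 1.033704
x=0.510000, u=1.033704:
  k1 = f(0.510000, 1.033704) = -0.644028
  k2 = f(1.020000, 0.705250) = 0.482832
  u ← 1.033704 + (0.51/2)·(-0.644028 + 0.482832) = 0.992599
x=1.020000, u=0.992599:
  k1 = f(1.020000, 0.992599) = -0.044074
  k2 = f(1.530000, 0.970122) = 0.513573
  u ← 0.992599 + (0.51/2)·(-0.044074 + 0.513573) = 1.112322
u(1.53) ≈ 1.1123

1.1123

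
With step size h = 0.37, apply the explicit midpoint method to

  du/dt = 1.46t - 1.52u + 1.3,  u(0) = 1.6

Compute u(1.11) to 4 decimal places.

Midpoint: k1 = f(t_n, u_n); k2 = f(t_n + h/2, u_n + (h/2)·k1); u_{n+1} = u_n + h·k2.
t=0.000000, u=1.600000:
  k1 = f(0.000000, 1.600000) = -1.132000
  k2 = f(0.185000, 1.390580) = -0.543582
  u ← 1.600000 + 0.37·(-0.543582) = 1.398875
t=0.370000, u=1.398875:
  k1 = f(0.370000, 1.398875) = -0.286090
  k2 = f(0.555000, 1.345948) = 0.064459
  u ← 1.398875 + 0.37·0.064459 = 1.422725
t=0.740000, u=1.422725:
  k1 = f(0.740000, 1.422725) = 0.217859
  k2 = f(0.925000, 1.463028) = 0.426697
  u ← 1.422725 + 0.37·0.426697 = 1.580602
u(1.11) ≈ 1.5806

1.5806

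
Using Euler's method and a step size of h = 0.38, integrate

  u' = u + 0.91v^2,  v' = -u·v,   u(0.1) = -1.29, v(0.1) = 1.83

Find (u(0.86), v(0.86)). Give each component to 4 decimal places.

1.7131, 3.3718

Euler on (u,v): u_{n+1} = u_n + h·u', v_{n+1} = v_n + h·v'.
0.100000: (-1.290000, 1.830000); f=(1.757499, 2.360700) → (-0.622150, 2.727066)
0.480000: (-0.622150, 2.727066); f=(6.145419, 1.696645) → (1.713109, 3.371791)
(u(0.86), v(0.86)) ≈ (1.7131, 3.3718)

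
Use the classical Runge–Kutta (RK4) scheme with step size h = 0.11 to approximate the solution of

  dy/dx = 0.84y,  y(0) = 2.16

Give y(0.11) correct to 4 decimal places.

RK4: k1 = f(x_n, y_n); k2 = f(x_n + h/2, y_n + (h/2)·k1); k3 = f(x_n + h/2, y_n + (h/2)·k2); k4 = f(x_n + h, y_n + h·k3); y_{n+1} = y_n + (h/6)·(k1 + 2k2 + 2k3 + k4).
x=0.000000, y=2.160000:
  k1 = f(0.000000, 2.160000) = 1.814400
  k2 = f(0.055000, 2.259792) = 1.898225
  k3 = f(0.055000, 2.264402) = 1.902098
  k4 = f(0.110000, 2.369231) = 1.990154
  y ← 2.160000 + (0.11/6)·(k1 + 2k2 + 2k3 + k4) = 2.369095
y(0.11) ≈ 2.3691

2.3691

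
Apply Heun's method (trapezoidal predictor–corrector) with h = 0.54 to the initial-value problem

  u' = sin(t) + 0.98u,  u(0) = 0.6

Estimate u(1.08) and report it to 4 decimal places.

2.3539

Heun: k1 = f(t_n, u_n); k2 = f(t_n + h, u_n + h·k1); u_{n+1} = u_n + (h/2)·(k1 + k2).
t=0.000000, u=0.600000:
  k1 = f(0.000000, 0.600000) = 0.588000
  k2 = f(0.540000, 0.917520) = 1.413306
  u ← 0.600000 + (0.54/2)·(0.588000 + 1.413306) = 1.140353
t=0.540000, u=1.140353:
  k1 = f(0.540000, 1.140353) = 1.631681
  k2 = f(1.080000, 2.021460) = 2.862989
  u ← 1.140353 + (0.54/2)·(1.631681 + 2.862989) = 2.353914
u(1.08) ≈ 2.3539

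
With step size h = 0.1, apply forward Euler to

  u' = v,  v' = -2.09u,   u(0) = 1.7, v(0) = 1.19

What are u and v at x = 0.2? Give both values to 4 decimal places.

1.9025, 0.4545

Euler on (u,v): u_{n+1} = u_n + h·u', v_{n+1} = v_n + h·v'.
0.000000: (1.700000, 1.190000); f=(1.190000, -3.553000) → (1.819000, 0.834700)
0.100000: (1.819000, 0.834700); f=(0.834700, -3.801710) → (1.902470, 0.454529)
(u(0.2), v(0.2)) ≈ (1.9025, 0.4545)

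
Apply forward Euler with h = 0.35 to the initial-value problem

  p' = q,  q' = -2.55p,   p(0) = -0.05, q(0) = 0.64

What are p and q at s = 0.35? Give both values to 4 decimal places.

0.1740, 0.6846

Euler on (p,q): p_{n+1} = p_n + h·p', q_{n+1} = q_n + h·q'.
0.000000: (-0.050000, 0.640000); f=(0.640000, 0.127500) → (0.174000, 0.684625)
(p(0.35), q(0.35)) ≈ (0.1740, 0.6846)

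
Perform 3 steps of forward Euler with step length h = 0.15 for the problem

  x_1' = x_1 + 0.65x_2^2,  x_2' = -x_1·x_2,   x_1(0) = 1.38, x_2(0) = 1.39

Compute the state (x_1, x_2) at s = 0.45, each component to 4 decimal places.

Euler on (x_1,x_2): x_1_{n+1} = x_1_n + h·x_1', x_2_{n+1} = x_2_n + h·x_2'.
0.000000: (1.380000, 1.390000); f=(2.635865, -1.918200) → (1.775380, 1.102270)
0.150000: (1.775380, 1.102270); f=(2.565129, -1.956948) → (2.160149, 0.808728)
0.300000: (2.160149, 0.808728); f=(2.585276, -1.746973) → (2.547940, 0.546682)
(x_1(0.45), x_2(0.45)) ≈ (2.5479, 0.5467)

2.5479, 0.5467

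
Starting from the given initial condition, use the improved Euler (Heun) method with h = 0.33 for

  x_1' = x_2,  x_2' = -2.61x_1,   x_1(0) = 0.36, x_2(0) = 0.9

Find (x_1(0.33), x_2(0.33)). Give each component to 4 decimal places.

Heun on (x_1,x_2): k1 = f(t_n, state_n); k2 = f(t_n + h, state_n + h·k1); state_{n+1} = state_n + (h/2)·(k1 + k2).
0.000000: (0.360000, 0.900000)
  k1 = (0.900000, -0.939600)
  predictor → (0.657000, 0.589932)
  k2 = (0.589932, -1.714770)
  → (0.605839, 0.462029)
(x_1(0.33), x_2(0.33)) ≈ (0.6058, 0.4620)

0.6058, 0.4620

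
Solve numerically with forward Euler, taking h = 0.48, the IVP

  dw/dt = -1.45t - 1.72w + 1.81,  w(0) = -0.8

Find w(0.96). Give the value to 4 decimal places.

0.6619

Euler: w_{n+1} = w_n + h·f(t_n, w_n).
t=0.000000, w=-0.800000: f=3.186000 → w ← -0.800000 + 0.48·3.186000 = 0.729280
t=0.480000, w=0.729280: f=-0.140362 → w ← 0.729280 + 0.48·(-0.140362) = 0.661906
w(0.96) ≈ 0.6619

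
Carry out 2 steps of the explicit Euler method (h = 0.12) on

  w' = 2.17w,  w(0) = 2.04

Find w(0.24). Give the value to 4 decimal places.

3.2408

Euler: w_{n+1} = w_n + h·f(s_n, w_n).
s=0.000000, w=2.040000: f=4.426800 → w ← 2.040000 + 0.12·4.426800 = 2.571216
s=0.120000, w=2.571216: f=5.579539 → w ← 2.571216 + 0.12·5.579539 = 3.240761
w(0.24) ≈ 3.2408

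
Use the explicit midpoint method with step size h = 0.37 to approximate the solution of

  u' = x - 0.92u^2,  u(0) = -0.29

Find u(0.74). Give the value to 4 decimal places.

Midpoint: k1 = f(x_n, u_n); k2 = f(x_n + h/2, u_n + (h/2)·k1); u_{n+1} = u_n + h·k2.
x=0.000000, u=-0.290000:
  k1 = f(0.000000, -0.290000) = -0.077372
  k2 = f(0.185000, -0.304314) = 0.099802
  u ← -0.290000 + 0.37·0.099802 = -0.253073
x=0.370000, u=-0.253073:
  k1 = f(0.370000, -0.253073) = 0.311078
  k2 = f(0.555000, -0.195524) = 0.519829
  u ← -0.253073 + 0.37·0.519829 = -0.060737
u(0.74) ≈ -0.0607

-0.0607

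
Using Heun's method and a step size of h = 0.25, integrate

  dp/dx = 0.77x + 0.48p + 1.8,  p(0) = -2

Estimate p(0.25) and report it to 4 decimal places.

-1.7533

Heun: k1 = f(x_n, p_n); k2 = f(x_n + h, p_n + h·k1); p_{n+1} = p_n + (h/2)·(k1 + k2).
x=0.000000, p=-2.000000:
  k1 = f(0.000000, -2.000000) = 0.840000
  k2 = f(0.250000, -1.790000) = 1.133300
  p ← -2.000000 + (0.25/2)·(0.840000 + 1.133300) = -1.753337
p(0.25) ≈ -1.7533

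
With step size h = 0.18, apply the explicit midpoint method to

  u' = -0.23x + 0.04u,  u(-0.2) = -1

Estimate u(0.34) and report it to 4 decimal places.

Midpoint: k1 = f(x_n, u_n); k2 = f(x_n + h/2, u_n + (h/2)·k1); u_{n+1} = u_n + h·k2.
x=-0.200000, u=-1.000000:
  k1 = f(-0.200000, -1.000000) = 0.006000
  k2 = f(-0.110000, -0.999460) = -0.014678
  u ← -1.000000 + 0.18·(-0.014678) = -1.002642
x=-0.020000, u=-1.002642:
  k1 = f(-0.020000, -1.002642) = -0.035506
  k2 = f(0.070000, -1.005838) = -0.056334
  u ← -1.002642 + 0.18·(-0.056334) = -1.012782
x=0.160000, u=-1.012782:
  k1 = f(0.160000, -1.012782) = -0.077311
  k2 = f(0.250000, -1.019740) = -0.098290
  u ← -1.012782 + 0.18·(-0.098290) = -1.030474
u(0.34) ≈ -1.0305

-1.0305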